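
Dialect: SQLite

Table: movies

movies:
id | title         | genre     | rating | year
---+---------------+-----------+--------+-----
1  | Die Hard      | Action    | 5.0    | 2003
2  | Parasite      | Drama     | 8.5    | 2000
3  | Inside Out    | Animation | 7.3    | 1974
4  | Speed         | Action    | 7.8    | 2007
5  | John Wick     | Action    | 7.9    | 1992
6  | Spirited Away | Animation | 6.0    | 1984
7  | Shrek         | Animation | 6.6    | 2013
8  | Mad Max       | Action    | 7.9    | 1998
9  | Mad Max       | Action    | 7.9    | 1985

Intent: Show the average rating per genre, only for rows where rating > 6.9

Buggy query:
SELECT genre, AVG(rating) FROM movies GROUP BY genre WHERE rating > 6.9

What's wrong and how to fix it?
Bug: Row-level WHERE must come before GROUP BY in the clause order

Fix: Place WHERE between FROM and GROUP BY

Corrected query:
SELECT genre, AVG(rating) FROM movies WHERE rating > 6.9 GROUP BY genre

Result:
genre     | AVG(rating)
----------+------------
Action    | 7.875      
Animation | 7.3        
Drama     | 8.5        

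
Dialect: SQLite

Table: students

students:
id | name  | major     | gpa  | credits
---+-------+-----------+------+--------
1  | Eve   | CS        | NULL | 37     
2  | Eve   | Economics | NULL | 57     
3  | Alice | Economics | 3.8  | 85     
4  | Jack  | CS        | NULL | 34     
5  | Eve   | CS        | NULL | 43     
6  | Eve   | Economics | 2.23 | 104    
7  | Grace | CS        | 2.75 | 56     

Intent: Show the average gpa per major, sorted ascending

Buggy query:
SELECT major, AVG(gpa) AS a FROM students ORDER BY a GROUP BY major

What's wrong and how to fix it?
Bug: GROUP BY must precede ORDER BY

Fix: Reorder: SELECT … FROM … GROUP BY … ORDER BY …

Corrected query:
SELECT major, AVG(gpa) AS a FROM students GROUP BY major ORDER BY a

Result:
major     | a    
----------+------
CS        | 2.75 
Economics | 3.015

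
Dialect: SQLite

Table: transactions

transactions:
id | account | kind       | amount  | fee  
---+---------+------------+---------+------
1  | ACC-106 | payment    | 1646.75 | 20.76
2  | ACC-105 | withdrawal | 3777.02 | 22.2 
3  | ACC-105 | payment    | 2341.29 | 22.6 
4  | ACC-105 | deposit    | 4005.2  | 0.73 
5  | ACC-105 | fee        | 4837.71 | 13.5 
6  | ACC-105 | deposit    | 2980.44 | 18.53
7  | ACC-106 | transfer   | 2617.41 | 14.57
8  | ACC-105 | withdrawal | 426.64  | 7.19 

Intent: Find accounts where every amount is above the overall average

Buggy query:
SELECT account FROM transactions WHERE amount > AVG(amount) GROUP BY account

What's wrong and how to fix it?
Bug: AVG() is an aggregate; it can't sit directly in WHERE

Fix: Use a subquery for AVG and a HAVING MIN(...) filter so the condition holds for every row in the group

Corrected query:
SELECT account FROM transactions GROUP BY account HAVING MIN(amount) > (SELECT AVG(amount) FROM transactions)

Result:
(no rows)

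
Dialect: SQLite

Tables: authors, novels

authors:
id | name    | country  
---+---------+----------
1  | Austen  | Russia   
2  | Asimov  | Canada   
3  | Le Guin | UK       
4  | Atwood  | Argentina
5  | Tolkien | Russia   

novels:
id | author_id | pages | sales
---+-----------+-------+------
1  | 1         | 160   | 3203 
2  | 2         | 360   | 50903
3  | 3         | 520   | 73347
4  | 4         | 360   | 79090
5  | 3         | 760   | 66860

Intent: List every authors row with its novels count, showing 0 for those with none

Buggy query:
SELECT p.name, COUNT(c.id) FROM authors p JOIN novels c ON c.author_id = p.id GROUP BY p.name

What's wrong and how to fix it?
Bug: INNER JOIN drops authors rows that have no matching novels rows

Fix: Use LEFT JOIN so parents without children still appear (COUNT(c.id) gives 0)

Corrected query:
SELECT p.name, COUNT(c.id) FROM authors p LEFT JOIN novels c ON c.author_id = p.id GROUP BY p.name

Result:
name    | COUNT(c.id)
--------+------------
Asimov  | 1          
Atwood  | 1          
Austen  | 1          
Le Guin | 2          
Tolkien | 0          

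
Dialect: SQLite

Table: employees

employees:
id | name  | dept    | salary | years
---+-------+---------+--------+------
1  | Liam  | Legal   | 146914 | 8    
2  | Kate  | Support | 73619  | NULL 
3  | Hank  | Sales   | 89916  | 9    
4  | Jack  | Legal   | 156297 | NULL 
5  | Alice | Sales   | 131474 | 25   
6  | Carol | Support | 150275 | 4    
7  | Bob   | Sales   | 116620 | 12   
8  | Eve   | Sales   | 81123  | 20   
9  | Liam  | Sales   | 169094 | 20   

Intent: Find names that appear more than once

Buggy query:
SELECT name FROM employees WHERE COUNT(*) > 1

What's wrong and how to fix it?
Bug: COUNT(*) is an aggregate and cannot be used in WHERE

Fix: Group first, then use HAVING for the count condition

Corrected query:
SELECT name FROM employees GROUP BY name HAVING COUNT(*) > 1

Result:
name
----
Liam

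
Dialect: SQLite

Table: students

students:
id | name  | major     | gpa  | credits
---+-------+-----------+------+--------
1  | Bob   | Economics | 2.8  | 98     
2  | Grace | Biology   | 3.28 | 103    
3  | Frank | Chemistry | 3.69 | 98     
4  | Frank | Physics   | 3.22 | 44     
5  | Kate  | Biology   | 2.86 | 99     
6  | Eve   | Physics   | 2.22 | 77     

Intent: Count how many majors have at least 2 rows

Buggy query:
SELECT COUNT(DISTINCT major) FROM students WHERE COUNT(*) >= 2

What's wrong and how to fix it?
Bug: WHERE filters individual rows, not groups, so a group-level COUNT is invalid there

Fix: Group first with HAVING COUNT(*) >= 2, then COUNT the resulting groups

Corrected query:
SELECT COUNT(*) FROM (SELECT major FROM students GROUP BY major HAVING COUNT(*) >= 2)

Result:
COUNT(*)
--------
2       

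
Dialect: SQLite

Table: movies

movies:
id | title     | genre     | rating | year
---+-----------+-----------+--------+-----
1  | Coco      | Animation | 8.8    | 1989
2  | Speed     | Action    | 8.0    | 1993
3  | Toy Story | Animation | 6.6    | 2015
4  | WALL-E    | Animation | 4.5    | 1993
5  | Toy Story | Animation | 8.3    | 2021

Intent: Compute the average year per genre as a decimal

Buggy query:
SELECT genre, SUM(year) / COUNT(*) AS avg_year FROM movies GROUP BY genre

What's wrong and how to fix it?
Bug: Both operands are integers, so '/' performs integer division and truncates

Fix: Cast one side to REAL so the division keeps the fractional part

Corrected query:
SELECT genre, SUM(year) * 1.0 / COUNT(*) AS avg_year FROM movies GROUP BY genre

Result:
genre     | avg_year
----------+---------
Action    | 1993    
Animation | 2004.5  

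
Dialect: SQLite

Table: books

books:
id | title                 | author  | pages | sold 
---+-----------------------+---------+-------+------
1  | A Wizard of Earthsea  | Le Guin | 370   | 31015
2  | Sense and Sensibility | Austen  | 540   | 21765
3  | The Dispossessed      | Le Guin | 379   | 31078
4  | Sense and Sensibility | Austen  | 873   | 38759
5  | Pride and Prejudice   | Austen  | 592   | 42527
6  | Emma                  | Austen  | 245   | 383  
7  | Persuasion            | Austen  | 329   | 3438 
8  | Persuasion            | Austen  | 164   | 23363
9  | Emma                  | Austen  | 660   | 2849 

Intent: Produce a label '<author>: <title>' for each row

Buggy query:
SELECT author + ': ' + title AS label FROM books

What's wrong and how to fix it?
Bug: '+' is numeric addition; on text columns SQLite converts them to 0 instead of concatenating

Fix: Replace + with || to concatenate text

Corrected query:
SELECT author || ': ' || title AS label FROM books

Result:
label                        
-----------------------------
Le Guin: A Wizard of Earthsea
Austen: Sense and Sensibility
Le Guin: The Dispossessed    
Austen: Sense and Sensibility
Austen: Pride and Prejudice  
Austen: Emma                 
Austen: Persuasion           
Austen: Persuasion           
Austen: Emma                 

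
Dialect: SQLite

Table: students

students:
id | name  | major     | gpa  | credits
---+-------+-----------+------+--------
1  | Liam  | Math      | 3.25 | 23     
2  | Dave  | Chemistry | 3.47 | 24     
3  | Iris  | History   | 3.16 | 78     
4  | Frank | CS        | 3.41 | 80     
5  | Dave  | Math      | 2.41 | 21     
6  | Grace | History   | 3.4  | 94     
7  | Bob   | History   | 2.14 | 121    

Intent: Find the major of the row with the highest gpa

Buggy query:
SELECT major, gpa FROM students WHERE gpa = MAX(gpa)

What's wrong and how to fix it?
Bug: WHERE is evaluated per row; an aggregate over the whole table isn't defined there

Fix: Use a subquery: WHERE gpa = (SELECT MAX(gpa) FROM students)

Corrected query:
SELECT major, gpa FROM students WHERE gpa = (SELECT MAX(gpa) FROM students)

Result:
major     | gpa 
----------+-----
Chemistry | 3.47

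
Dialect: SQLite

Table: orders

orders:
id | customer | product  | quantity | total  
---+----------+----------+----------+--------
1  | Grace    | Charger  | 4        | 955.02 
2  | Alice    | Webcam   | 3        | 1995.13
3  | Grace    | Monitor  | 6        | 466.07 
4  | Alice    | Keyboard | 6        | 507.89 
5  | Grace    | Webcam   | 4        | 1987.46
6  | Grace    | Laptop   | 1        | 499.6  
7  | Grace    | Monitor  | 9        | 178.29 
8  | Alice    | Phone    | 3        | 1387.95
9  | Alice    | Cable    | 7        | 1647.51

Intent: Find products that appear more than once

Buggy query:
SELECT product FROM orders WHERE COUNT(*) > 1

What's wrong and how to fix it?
Bug: COUNT(*) is an aggregate and cannot be used in WHERE

Fix: Group first, then use HAVING for the count condition

Corrected query:
SELECT product FROM orders GROUP BY product HAVING COUNT(*) > 1

Result:
product
-------
Monitor
Webcam 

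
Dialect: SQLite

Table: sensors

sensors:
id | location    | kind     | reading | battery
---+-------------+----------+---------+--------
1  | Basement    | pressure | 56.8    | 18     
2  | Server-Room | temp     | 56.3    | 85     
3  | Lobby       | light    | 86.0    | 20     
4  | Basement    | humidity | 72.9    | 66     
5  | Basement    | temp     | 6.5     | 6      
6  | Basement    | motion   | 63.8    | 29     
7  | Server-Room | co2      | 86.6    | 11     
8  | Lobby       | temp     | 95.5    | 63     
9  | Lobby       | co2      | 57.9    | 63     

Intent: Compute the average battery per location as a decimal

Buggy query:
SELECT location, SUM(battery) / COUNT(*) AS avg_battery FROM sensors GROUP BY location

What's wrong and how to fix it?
Bug: SUM(battery) and COUNT(*) are both integers; the division truncates the fractional part

Fix: Cast one side to REAL so the division keeps the fractional part

Corrected query:
SELECT location, SUM(battery) * 1.0 / COUNT(*) AS avg_battery FROM sensors GROUP BY location

Result:
location    | avg_battery
------------+------------
Basement    | 29.75      
Lobby       | 48.666667  
Server-Room | 48         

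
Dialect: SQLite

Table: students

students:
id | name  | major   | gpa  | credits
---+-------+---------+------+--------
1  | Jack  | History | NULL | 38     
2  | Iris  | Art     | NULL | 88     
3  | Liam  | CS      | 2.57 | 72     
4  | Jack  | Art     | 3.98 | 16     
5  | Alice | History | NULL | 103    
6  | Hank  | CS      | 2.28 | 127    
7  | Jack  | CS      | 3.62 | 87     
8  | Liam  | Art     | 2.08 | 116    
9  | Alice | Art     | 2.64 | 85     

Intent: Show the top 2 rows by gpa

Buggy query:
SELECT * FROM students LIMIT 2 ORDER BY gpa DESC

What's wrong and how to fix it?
Bug: LIMIT must come after ORDER BY

Fix: Sort with ORDER BY, then apply LIMIT

Corrected query:
SELECT * FROM students ORDER BY gpa DESC LIMIT 2

Result:
id | name | major | gpa  | credits
---+------+-------+------+--------
4  | Jack | Art   | 3.98 | 16     
7  | Jack | CS    | 3.62 | 87     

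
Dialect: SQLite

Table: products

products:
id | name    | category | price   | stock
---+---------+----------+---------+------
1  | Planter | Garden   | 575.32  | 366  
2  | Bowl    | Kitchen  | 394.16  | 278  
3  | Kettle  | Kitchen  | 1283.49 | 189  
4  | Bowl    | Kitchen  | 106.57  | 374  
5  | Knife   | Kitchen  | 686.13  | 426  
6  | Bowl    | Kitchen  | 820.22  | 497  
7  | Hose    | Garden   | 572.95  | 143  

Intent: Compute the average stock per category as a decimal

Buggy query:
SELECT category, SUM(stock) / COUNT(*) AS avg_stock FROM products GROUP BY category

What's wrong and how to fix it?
Bug: Both operands are integers, so '/' performs integer division and truncates

Fix: Multiply by 1.0 (or CAST to REAL) to force floating-point division

Corrected query:
SELECT category, SUM(stock) * 1.0 / COUNT(*) AS avg_stock FROM products GROUP BY category

Result:
category | avg_stock
---------+----------
Garden   | 254.5    
Kitchen  | 352.8    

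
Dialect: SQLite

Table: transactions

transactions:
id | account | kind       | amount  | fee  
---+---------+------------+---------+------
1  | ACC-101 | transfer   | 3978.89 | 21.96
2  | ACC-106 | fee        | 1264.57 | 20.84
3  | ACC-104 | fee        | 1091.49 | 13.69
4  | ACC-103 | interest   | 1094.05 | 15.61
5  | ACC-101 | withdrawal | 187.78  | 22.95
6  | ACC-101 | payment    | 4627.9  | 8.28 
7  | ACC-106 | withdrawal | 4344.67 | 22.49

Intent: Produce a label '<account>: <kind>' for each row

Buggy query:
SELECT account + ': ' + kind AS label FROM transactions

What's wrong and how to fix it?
Bug: SQLite uses || for string concatenation; + coerces text to numbers (yielding 0)

Fix: Replace + with || to concatenate text

Corrected query:
SELECT account || ': ' || kind AS label FROM transactions

Result:
label              
-------------------
ACC-101: transfer  
ACC-106: fee       
ACC-104: fee       
ACC-103: interest  
ACC-101: withdrawal
ACC-101: payment   
ACC-106: withdrawal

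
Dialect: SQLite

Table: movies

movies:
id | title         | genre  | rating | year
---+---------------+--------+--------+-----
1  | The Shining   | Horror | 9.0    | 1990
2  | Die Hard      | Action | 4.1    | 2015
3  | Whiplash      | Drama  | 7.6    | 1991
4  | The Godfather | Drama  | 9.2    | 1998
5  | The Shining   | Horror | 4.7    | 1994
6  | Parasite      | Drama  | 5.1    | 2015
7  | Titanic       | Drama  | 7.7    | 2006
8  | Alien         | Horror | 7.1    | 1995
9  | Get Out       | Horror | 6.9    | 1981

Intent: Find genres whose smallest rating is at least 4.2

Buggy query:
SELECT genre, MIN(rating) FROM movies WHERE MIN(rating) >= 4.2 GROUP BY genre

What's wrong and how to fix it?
Bug: MIN() in WHERE is a misuse of aggregate

Fix: Use HAVING for the per-group MIN condition

Corrected query:
SELECT genre, MIN(rating) FROM movies GROUP BY genre HAVING MIN(rating) >= 4.2

Result:
genre  | MIN(rating)
-------+------------
Drama  | 5.1        
Horror | 4.7        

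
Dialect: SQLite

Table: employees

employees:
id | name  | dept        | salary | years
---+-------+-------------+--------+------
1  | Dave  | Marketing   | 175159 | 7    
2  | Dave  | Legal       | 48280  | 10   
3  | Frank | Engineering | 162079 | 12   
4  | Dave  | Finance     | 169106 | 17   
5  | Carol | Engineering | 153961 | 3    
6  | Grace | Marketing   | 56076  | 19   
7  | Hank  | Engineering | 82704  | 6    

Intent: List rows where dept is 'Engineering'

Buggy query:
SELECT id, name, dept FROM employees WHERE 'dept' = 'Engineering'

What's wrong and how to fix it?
Bug: 'dept' in single quotes is a string literal, not the column; the comparison is literal-vs-literal and never true

Fix: Remove the quotes around the column name (or use double quotes for an identifier)

Corrected query:
SELECT id, name, dept FROM employees WHERE dept = 'Engineering'

Result:
id | name  | dept       
---+-------+------------
3  | Frank | Engineering
5  | Carol | Engineering
7  | Hank  | Engineering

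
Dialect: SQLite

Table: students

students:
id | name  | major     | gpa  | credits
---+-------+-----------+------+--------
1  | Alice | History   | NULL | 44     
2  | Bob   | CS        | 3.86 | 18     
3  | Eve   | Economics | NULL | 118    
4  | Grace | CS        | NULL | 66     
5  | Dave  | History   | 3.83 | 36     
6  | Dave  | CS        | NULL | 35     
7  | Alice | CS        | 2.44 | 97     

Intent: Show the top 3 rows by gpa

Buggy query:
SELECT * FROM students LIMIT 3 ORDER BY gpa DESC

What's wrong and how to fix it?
Bug: LIMIT must come after ORDER BY

Fix: Swap the clauses: ORDER BY first, then LIMIT

Corrected query:
SELECT * FROM students ORDER BY gpa DESC LIMIT 3

Result:
id | name  | major   | gpa  | credits
---+-------+---------+------+--------
2  | Bob   | CS      | 3.86 | 18     
5  | Dave  | History | 3.83 | 36     
7  | Alice | CS      | 2.44 | 97     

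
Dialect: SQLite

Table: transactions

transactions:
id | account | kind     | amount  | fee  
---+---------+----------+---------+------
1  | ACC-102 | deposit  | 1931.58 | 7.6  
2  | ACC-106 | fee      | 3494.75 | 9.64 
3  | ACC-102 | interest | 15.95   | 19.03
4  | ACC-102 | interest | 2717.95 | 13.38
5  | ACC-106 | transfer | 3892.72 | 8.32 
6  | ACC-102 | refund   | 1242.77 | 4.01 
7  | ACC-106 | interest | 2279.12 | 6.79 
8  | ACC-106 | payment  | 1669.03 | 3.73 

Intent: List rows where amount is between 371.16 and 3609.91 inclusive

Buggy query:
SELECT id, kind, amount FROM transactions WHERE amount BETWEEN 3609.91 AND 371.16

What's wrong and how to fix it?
Bug: BETWEEN expects the lower bound first; with 3609.91 AND 371.16 the range is empty

Fix: Write BETWEEN 371.16 AND 3609.91

Corrected query:
SELECT id, kind, amount FROM transactions WHERE amount BETWEEN 371.16 AND 3609.91

Result:
id | kind     | amount 
---+----------+--------
1  | deposit  | 1931.58
2  | fee      | 3494.75
4  | interest | 2717.95
6  | refund   | 1242.77
7  | interest | 2279.12
8  | payment  | 1669.03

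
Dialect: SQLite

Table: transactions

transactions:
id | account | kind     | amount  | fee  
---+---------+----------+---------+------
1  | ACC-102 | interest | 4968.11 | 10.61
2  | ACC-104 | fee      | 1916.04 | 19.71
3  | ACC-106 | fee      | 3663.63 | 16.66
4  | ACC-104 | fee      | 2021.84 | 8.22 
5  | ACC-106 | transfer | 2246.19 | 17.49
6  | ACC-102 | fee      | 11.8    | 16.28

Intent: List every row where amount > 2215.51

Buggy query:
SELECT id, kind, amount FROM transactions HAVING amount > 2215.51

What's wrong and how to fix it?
Bug: This is a non-aggregate query (no GROUP BY, no aggregates), so in SQLite the HAVING clause is invalid here; a row-level condition belongs in WHERE

Fix: Use WHERE for row-level filtering

Corrected query:
SELECT id, kind, amount FROM transactions WHERE amount > 2215.51

Result:
id | kind     | amount 
---+----------+--------
1  | interest | 4968.11
3  | fee      | 3663.63
5  | transfer | 2246.19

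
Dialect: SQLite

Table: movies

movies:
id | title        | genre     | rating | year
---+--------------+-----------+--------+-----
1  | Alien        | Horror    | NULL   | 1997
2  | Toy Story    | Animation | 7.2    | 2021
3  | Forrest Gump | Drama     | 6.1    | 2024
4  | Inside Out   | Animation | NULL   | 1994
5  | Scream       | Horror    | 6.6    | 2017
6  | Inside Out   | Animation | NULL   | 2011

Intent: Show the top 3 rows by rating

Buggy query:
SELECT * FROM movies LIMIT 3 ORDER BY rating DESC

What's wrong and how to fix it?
Bug: ORDER BY cannot follow LIMIT; LIMIT is the final clause

Fix: Swap the clauses: ORDER BY first, then LIMIT

Corrected query:
SELECT * FROM movies ORDER BY rating DESC LIMIT 3

Result:
id | title        | genre     | rating | year
---+--------------+-----------+--------+-----
2  | Toy Story    | Animation | 7.2    | 2021
5  | Scream       | Horror    | 6.6    | 2017
3  | Forrest Gump | Drama     | 6.1    | 2024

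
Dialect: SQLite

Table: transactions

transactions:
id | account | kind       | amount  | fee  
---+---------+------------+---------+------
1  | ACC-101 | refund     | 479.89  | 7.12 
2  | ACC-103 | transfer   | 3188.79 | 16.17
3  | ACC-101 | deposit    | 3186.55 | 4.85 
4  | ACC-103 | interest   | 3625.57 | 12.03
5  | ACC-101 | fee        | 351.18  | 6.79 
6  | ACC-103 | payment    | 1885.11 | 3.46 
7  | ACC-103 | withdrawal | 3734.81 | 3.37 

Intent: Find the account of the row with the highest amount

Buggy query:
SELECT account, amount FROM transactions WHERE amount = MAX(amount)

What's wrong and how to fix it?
Bug: MAX(amount) is an aggregate and cannot be used directly in WHERE

Fix: Use a subquery: WHERE amount = (SELECT MAX(amount) FROM transactions)

Corrected query:
SELECT account, amount FROM transactions WHERE amount = (SELECT MAX(amount) FROM transactions)

Result:
account | amount 
--------+--------
ACC-103 | 3734.81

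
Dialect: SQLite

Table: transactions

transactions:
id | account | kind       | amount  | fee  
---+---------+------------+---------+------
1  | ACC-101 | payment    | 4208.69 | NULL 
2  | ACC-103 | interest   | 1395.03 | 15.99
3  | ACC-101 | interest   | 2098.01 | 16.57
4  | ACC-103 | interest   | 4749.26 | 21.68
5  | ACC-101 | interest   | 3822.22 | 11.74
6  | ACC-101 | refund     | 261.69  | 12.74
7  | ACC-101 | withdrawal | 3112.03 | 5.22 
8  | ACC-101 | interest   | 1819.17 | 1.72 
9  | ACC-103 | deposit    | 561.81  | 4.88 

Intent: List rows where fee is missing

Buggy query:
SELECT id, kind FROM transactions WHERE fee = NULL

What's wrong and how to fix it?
Bug: '= NULL' is always unknown in SQL three-valued logic, so no rows match

Fix: Use IS NULL to test for NULL

Corrected query:
SELECT id, kind FROM transactions WHERE fee IS NULL

Result:
id | kind   
---+--------
1  | payment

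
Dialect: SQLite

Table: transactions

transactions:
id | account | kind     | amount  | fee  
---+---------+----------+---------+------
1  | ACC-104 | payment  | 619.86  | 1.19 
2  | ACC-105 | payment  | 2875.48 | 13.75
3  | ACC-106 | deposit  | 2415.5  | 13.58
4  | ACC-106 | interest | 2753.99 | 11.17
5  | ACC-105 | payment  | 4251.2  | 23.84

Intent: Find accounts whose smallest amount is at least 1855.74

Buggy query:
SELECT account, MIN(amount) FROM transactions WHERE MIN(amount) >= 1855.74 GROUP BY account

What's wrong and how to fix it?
Bug: Aggregates like MIN are computed per group after WHERE runs

Fix: Use HAVING for the per-group MIN condition

Corrected query:
SELECT account, MIN(amount) FROM transactions GROUP BY account HAVING MIN(amount) >= 1855.74

Result:
account | MIN(amount)
--------+------------
ACC-105 | 2875.48    
ACC-106 | 2415.5     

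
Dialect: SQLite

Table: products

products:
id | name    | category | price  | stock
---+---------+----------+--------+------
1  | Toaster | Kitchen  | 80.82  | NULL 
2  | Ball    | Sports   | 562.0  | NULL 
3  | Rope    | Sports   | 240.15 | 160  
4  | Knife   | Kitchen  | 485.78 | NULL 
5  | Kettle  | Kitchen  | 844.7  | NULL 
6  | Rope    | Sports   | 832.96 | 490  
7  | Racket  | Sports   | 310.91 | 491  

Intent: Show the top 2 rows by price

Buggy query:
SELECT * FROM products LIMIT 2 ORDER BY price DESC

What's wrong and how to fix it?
Bug: ORDER BY cannot follow LIMIT; LIMIT is the final clause

Fix: Swap the clauses: ORDER BY first, then LIMIT

Corrected query:
SELECT * FROM products ORDER BY price DESC LIMIT 2

Result:
id | name   | category | price  | stock
---+--------+----------+--------+------
5  | Kettle | Kitchen  | 844.7  | NULL 
6  | Rope   | Sports   | 832.96 | 490  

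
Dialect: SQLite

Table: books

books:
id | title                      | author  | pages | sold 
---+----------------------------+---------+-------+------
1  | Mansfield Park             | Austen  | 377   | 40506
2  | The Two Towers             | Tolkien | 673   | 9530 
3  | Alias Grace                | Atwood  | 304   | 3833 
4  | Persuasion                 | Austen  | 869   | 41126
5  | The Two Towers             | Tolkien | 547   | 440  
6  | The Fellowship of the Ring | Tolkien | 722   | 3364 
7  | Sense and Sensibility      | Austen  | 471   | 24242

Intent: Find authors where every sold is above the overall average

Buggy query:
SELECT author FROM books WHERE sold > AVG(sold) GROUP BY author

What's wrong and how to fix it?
Bug: WHERE evaluates per row before aggregation, so AVG() is unavailable

Fix: Compute the overall average in a scalar subquery and compare each group's MIN against it in HAVING

Corrected query:
SELECT author FROM books GROUP BY author HAVING MIN(sold) > (SELECT AVG(sold) FROM books)

Result:
author
------
Austen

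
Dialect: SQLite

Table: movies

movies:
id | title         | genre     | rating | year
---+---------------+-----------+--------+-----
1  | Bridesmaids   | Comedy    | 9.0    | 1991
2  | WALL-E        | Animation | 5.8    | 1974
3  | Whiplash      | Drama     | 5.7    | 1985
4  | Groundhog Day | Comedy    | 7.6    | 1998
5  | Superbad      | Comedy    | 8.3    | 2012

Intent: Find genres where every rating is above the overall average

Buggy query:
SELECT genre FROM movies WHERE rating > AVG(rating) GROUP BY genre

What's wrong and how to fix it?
Bug: AVG() is an aggregate; it can't sit directly in WHERE

Fix: Use a subquery for AVG and a HAVING MIN(...) filter so the condition holds for every row in the group

Corrected query:
SELECT genre FROM movies GROUP BY genre HAVING MIN(rating) > (SELECT AVG(rating) FROM movies)

Result:
genre 
------
Comedy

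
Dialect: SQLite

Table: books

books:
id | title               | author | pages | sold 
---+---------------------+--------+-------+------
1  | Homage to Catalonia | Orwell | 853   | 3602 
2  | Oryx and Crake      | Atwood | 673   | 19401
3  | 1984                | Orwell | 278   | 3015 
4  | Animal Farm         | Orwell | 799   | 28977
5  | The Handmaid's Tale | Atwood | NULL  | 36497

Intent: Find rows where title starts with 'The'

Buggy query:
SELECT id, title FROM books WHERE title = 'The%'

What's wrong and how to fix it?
Bug: Wildcards only work with LIKE; '=' treats '%' as a literal character

Fix: Replace '=' with LIKE so 'The%' is treated as a pattern

Corrected query:
SELECT id, title FROM books WHERE title LIKE 'The%'

Result:
id | title              
---+--------------------
5  | The Handmaid's Tale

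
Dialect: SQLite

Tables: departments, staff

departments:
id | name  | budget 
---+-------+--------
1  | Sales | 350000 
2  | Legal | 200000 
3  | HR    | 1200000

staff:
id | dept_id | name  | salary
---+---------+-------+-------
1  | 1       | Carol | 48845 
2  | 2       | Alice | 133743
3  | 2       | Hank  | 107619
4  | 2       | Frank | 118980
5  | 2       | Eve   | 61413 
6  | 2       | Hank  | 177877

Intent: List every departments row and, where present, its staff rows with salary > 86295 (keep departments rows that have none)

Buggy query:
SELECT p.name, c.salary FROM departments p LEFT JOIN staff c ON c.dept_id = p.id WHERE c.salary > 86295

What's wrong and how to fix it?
Bug: Filtering c.salary in WHERE discards the NULL rows produced by LEFT JOIN, turning it into an inner join

Fix: Move the right-table condition into the ON clause so unmatched parents are kept

Corrected query:
SELECT p.name, c.salary FROM departments p LEFT JOIN staff c ON c.dept_id = p.id AND c.salary > 86295

Result:
name  | salary
------+-------
Sales | NULL  
Legal | 107619
Legal | 118980
Legal | 133743
Legal | 177877
HR    | NULL  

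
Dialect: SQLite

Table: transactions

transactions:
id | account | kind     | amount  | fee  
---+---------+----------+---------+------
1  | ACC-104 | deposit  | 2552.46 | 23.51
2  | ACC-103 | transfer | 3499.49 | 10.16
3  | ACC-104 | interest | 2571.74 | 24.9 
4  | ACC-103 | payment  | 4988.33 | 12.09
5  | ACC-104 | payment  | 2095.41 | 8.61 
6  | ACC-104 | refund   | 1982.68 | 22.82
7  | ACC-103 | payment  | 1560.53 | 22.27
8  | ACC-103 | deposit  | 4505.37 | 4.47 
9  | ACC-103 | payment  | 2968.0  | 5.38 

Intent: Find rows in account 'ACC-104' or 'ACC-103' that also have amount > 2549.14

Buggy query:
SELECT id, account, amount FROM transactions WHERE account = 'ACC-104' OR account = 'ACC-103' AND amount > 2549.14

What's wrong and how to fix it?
Bug: AND binds tighter than OR, so this parses as account = 'ACC-104' OR (account = 'ACC-103' AND amount > 2549.14)

Fix: Add parentheses around the OR so the AND applies to both alternatives

Corrected query:
SELECT id, account, amount FROM transactions WHERE (account = 'ACC-104' OR account = 'ACC-103') AND amount > 2549.14

Result:
id | account | amount 
---+---------+--------
1  | ACC-104 | 2552.46
2  | ACC-103 | 3499.49
3  | ACC-104 | 2571.74
4  | ACC-103 | 4988.33
8  | ACC-103 | 4505.37
9  | ACC-103 | 2968   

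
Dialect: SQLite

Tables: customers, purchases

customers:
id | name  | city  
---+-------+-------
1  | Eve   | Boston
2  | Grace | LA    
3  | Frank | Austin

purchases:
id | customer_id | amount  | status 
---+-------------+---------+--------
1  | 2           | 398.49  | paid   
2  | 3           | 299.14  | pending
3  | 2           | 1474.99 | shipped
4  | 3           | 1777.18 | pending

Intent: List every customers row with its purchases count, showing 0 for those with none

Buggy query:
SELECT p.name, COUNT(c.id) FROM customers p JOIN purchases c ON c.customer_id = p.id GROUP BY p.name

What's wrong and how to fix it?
Bug: An inner join excludes parents with zero children

Fix: Switch to LEFT JOIN to retain unmatched parent rows

Corrected query:
SELECT p.name, COUNT(c.id) FROM customers p LEFT JOIN purchases c ON c.customer_id = p.id GROUP BY p.name

Result:
name  | COUNT(c.id)
------+------------
Eve   | 0          
Frank | 2          
Grace | 2          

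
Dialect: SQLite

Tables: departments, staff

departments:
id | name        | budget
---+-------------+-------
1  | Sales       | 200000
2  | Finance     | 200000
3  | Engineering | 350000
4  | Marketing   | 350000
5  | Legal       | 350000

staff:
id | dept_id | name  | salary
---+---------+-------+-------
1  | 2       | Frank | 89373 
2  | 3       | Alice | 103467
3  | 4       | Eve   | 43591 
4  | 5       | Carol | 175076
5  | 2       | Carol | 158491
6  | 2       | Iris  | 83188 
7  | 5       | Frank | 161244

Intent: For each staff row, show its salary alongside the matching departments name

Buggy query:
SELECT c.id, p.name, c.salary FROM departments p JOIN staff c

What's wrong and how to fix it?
Bug: JOIN with no ON clause produces a cartesian product; every staff row pairs with every departments row

Fix: Specify the join condition linking the foreign key to the parent id

Corrected query:
SELECT c.id, p.name, c.salary FROM departments p JOIN staff c ON c.dept_id = p.id

Result:
id | name        | salary
---+-------------+-------
1  | Finance     | 89373 
2  | Engineering | 103467
3  | Marketing   | 43591 
4  | Legal       | 175076
5  | Finance     | 158491
6  | Finance     | 83188 
7  | Legal       | 161244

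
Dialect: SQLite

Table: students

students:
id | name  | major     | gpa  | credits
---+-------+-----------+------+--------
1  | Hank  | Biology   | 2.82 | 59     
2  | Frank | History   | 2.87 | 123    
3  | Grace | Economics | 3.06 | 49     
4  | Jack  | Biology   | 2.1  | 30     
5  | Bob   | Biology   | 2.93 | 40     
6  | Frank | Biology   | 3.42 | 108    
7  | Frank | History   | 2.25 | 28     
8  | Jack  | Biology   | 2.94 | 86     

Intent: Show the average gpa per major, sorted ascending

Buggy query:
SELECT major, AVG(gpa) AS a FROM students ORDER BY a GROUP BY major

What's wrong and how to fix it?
Bug: GROUP BY must precede ORDER BY

Fix: Move ORDER BY to the end, after GROUP BY

Corrected query:
SELECT major, AVG(gpa) AS a FROM students GROUP BY major ORDER BY a

Result:
major     | a    
----------+------
History   | 2.56 
Biology   | 2.842
Economics | 3.06 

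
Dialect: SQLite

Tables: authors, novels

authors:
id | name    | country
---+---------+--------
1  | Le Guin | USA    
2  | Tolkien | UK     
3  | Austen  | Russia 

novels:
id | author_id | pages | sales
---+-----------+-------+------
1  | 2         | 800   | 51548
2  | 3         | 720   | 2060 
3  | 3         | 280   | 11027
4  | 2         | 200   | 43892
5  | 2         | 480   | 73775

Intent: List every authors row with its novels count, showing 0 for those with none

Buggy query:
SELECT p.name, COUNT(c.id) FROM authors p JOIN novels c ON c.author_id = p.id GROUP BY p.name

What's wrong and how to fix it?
Bug: INNER JOIN drops authors rows that have no matching novels rows

Fix: Use LEFT JOIN so parents without children still appear (COUNT(c.id) gives 0)

Corrected query:
SELECT p.name, COUNT(c.id) FROM authors p LEFT JOIN novels c ON c.author_id = p.id GROUP BY p.name

Result:
name    | COUNT(c.id)
--------+------------
Austen  | 2          
Le Guin | 0          
Tolkien | 3          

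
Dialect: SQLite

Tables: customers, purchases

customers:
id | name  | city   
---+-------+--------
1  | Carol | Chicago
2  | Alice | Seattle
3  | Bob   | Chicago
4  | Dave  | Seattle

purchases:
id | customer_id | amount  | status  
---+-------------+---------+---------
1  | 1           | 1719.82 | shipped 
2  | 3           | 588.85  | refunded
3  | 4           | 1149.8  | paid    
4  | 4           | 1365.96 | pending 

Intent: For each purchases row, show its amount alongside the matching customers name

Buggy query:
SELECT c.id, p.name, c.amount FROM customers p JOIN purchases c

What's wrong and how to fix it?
Bug: JOIN with no ON clause produces a cartesian product; every purchases row pairs with every customers row

Fix: Add ON c.customer_id = p.id to the JOIN

Corrected query:
SELECT c.id, p.name, c.amount FROM customers p JOIN purchases c ON c.customer_id = p.id

Result:
id | name  | amount 
---+-------+--------
1  | Carol | 1719.82
2  | Bob   | 588.85 
3  | Dave  | 1149.8 
4  | Dave  | 1365.96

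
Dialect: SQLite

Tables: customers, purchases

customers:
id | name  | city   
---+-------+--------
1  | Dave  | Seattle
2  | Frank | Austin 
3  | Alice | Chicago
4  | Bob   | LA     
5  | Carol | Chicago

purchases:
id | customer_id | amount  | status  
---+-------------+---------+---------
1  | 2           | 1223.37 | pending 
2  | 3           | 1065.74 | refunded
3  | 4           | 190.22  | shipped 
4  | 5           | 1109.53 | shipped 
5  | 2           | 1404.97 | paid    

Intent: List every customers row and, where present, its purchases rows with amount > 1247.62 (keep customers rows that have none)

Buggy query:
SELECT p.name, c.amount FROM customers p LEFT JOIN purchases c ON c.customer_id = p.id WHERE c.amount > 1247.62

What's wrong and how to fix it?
Bug: A WHERE condition on the right-hand table after LEFT JOIN drops unmatched parents

Fix: Put 'c.amount > 1247.62' in the JOIN's ON clause instead of WHERE

Corrected query:
SELECT p.name, c.amount FROM customers p LEFT JOIN purchases c ON c.customer_id = p.id AND c.amount > 1247.62

Result:
name  | amount 
------+--------
Dave  | NULL   
Frank | 1404.97
Alice | NULL   
Bob   | NULL   
Carol | NULL   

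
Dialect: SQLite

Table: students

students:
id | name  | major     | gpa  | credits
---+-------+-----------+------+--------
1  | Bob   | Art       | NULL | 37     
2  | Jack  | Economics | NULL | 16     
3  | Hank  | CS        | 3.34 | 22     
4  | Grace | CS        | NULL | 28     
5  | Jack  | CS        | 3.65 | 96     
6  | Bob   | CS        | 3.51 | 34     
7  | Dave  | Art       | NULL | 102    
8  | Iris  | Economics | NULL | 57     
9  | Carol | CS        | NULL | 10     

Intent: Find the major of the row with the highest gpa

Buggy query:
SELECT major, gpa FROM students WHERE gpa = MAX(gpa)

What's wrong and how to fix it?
Bug: MAX(gpa) is an aggregate and cannot be used directly in WHERE

Fix: Use a subquery: WHERE gpa = (SELECT MAX(gpa) FROM students)

Corrected query:
SELECT major, gpa FROM students WHERE gpa = (SELECT MAX(gpa) FROM students)

Result:
major | gpa 
------+-----
CS    | 3.65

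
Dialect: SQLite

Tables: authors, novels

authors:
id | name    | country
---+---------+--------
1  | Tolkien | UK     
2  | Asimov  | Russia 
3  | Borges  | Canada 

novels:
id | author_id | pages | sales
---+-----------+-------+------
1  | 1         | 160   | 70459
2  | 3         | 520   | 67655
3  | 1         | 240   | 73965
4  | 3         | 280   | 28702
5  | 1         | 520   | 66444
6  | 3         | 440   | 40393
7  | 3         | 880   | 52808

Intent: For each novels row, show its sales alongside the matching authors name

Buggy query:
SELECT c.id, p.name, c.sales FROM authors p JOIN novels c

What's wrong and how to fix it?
Bug: Missing join condition: each novels row is matched to all authors rows instead of just its own

Fix: Add ON c.author_id = p.id to the JOIN

Corrected query:
SELECT c.id, p.name, c.sales FROM authors p JOIN novels c ON c.author_id = p.id

Result:
id | name    | sales
---+---------+------
1  | Tolkien | 70459
2  | Borges  | 67655
3  | Tolkien | 73965
4  | Borges  | 28702
5  | Tolkien | 66444
6  | Borges  | 40393
7  | Borges  | 52808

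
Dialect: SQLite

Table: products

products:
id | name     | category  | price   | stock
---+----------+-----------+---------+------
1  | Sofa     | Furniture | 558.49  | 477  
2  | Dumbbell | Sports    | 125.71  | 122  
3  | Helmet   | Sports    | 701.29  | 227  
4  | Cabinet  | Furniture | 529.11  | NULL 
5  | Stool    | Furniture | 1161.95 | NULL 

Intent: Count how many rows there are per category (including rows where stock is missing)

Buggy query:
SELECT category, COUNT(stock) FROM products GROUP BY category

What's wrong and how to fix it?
Bug: COUNT(column) counts non-NULL values only; rows with NULL stock aren't counted

Fix: Use COUNT(*) to count all rows regardless of NULL

Corrected query:
SELECT category, COUNT(*) FROM products GROUP BY category

Result:
category  | COUNT(*)
----------+---------
Furniture | 3       
Sports    | 2       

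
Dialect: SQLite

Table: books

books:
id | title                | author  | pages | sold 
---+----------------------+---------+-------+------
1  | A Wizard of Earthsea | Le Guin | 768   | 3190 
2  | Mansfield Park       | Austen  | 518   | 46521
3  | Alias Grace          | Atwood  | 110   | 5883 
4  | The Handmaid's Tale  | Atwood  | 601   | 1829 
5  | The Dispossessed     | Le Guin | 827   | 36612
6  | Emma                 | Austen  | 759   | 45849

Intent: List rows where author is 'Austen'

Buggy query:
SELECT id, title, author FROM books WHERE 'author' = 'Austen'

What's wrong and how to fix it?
Bug: Single quotes denote string literals in SQL; the column name is being compared as a constant string

Fix: Reference the column as author without single quotes

Corrected query:
SELECT id, title, author FROM books WHERE author = 'Austen'

Result:
id | title          | author
---+----------------+-------
2  | Mansfield Park | Austen
6  | Emma           | Austen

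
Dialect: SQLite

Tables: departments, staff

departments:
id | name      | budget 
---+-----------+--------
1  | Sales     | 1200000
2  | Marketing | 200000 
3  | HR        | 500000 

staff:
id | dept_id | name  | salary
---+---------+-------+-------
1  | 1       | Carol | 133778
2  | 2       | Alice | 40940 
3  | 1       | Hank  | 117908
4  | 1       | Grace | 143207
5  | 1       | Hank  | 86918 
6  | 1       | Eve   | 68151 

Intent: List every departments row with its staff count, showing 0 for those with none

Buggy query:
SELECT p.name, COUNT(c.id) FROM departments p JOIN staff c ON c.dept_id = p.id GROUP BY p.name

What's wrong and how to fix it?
Bug: INNER JOIN drops departments rows that have no matching staff rows

Fix: Use LEFT JOIN so parents without children still appear (COUNT(c.id) gives 0)

Corrected query:
SELECT p.name, COUNT(c.id) FROM departments p LEFT JOIN staff c ON c.dept_id = p.id GROUP BY p.name

Result:
name      | COUNT(c.id)
----------+------------
HR        | 0          
Marketing | 1          
Sales     | 5          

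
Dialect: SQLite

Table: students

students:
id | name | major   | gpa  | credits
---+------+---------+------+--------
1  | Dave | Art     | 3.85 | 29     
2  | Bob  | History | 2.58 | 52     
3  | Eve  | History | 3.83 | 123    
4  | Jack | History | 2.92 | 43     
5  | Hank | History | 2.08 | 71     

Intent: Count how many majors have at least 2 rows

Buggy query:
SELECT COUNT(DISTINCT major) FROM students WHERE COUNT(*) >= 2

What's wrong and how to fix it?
Bug: WHERE filters individual rows, not groups, so a group-level COUNT is invalid there

Fix: Group first with HAVING COUNT(*) >= 2, then COUNT the resulting groups

Corrected query:
SELECT COUNT(*) FROM (SELECT major FROM students GROUP BY major HAVING COUNT(*) >= 2)

Result:
COUNT(*)
--------
1       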